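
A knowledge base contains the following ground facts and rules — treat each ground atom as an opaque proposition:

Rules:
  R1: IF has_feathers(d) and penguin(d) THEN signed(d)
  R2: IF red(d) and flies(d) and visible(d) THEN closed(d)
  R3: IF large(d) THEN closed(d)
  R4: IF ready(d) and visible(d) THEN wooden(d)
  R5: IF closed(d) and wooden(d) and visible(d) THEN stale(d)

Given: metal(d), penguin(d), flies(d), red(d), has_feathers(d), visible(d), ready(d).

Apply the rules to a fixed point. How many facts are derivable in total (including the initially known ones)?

11

Round 1: R1 [IF has_feathers(d) and penguin(d) THEN signed(d)]; R2 [IF red(d) and flies(d) and visible(d) THEN closed(d)]; R4 [IF ready(d) and visible(d) THEN wooden(d)]. Adds signed(d), closed(d), wooden(d).
Round 2: R5 [IF closed(d) and wooden(d) and visible(d) THEN stale(d)]. Adds stale(d).
Closure: {closed(d), flies(d), has_feathers(d), metal(d), penguin(d), ready(d), red(d), signed(d), stale(d), visible(d), wooden(d)} — 11 facts.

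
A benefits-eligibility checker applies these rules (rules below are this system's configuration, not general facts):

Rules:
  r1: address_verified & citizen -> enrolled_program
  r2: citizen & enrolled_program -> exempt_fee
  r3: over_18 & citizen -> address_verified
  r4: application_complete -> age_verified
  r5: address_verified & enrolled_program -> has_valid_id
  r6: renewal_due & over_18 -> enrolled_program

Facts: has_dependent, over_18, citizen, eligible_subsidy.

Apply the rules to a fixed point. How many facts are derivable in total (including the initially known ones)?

Round 1: r3 [over_18 & citizen -> address_verified]. New: address_verified.
Round 2: r1 [address_verified & citizen -> enrolled_program]. New: enrolled_program.
Round 3: r2 [citizen & enrolled_program -> exempt_fee]; r5 [address_verified & enrolled_program -> has_valid_id]. New: exempt_fee, has_valid_id.
Closure: {address_verified, citizen, eligible_subsidy, enrolled_program, exempt_fee, has_dependent, has_valid_id, over_18} — 8 facts.

8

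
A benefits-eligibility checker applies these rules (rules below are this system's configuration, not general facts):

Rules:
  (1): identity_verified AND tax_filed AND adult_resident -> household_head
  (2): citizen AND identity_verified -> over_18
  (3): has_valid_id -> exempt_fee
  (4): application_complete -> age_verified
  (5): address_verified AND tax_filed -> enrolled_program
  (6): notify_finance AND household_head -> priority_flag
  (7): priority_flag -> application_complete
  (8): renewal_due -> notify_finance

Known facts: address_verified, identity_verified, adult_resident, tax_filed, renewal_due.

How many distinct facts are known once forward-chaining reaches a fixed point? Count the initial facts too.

Round 1 — (1), (5), (8), derive household_head, enrolled_program, notify_finance.
Round 2 — (6), derive priority_flag.
Round 3 — (7), derive application_complete.
Round 4 — (4), derive age_verified.
Closure: {address_verified, adult_resident, age_verified, application_complete, enrolled_program, household_head, identity_verified, notify_finance, priority_flag, renewal_due, tax_filed} — 11 facts.

11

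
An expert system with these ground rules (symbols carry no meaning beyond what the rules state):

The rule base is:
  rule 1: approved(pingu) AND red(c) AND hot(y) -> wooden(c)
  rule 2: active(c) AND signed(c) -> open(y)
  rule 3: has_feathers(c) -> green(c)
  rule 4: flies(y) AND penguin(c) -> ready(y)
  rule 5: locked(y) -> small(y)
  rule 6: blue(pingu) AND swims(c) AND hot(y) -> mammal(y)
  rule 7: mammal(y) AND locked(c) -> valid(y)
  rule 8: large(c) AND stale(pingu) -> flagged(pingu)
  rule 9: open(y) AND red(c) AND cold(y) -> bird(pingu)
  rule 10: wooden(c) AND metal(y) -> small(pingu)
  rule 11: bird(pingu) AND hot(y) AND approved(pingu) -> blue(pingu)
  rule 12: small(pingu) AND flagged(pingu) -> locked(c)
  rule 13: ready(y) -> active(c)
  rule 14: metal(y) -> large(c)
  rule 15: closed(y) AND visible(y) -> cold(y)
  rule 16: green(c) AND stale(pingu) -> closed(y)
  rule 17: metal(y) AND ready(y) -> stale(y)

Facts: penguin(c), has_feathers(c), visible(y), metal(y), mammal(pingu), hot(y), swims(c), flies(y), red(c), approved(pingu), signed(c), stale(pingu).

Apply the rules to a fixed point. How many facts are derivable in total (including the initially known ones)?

28

Round 1: rule 1 [approved(pingu) AND red(c) AND hot(y) -> wooden(c)]; rule 3 [has_feathers(c) -> green(c)]; rule 4 [flies(y) AND penguin(c) -> ready(y)]; rule 14 [metal(y) -> large(c)]. New: wooden(c), green(c), ready(y), large(c).
Round 2: rule 8 [large(c) AND stale(pingu) -> flagged(pingu)]; rule 10 [wooden(c) AND metal(y) -> small(pingu)]; rule 13 [ready(y) -> active(c)]; rule 16 [green(c) AND stale(pingu) -> closed(y)]; rule 17 [metal(y) AND ready(y) -> stale(y)]. New: flagged(pingu), small(pingu), active(c), closed(y), stale(y).
Round 3: rule 2 [active(c) AND signed(c) -> open(y)]; rule 12 [small(pingu) AND flagged(pingu) -> locked(c)]; rule 15 [closed(y) AND visible(y) -> cold(y)]. New: open(y), locked(c), cold(y).
Round 4: rule 9 [open(y) AND red(c) AND cold(y) -> bird(pingu)]. New: bird(pingu).
Round 5: rule 11 [bird(pingu) AND hot(y) AND approved(pingu) -> blue(pingu)]. New: blue(pingu).
Round 6: rule 6 [blue(pingu) AND swims(c) AND hot(y) -> mammal(y)]. New: mammal(y).
Round 7: rule 7 [mammal(y) AND locked(c) -> valid(y)]. New: valid(y).
Closure: {active(c), approved(pingu), bird(pingu), blue(pingu), closed(y), cold(y), flagged(pingu), flies(y), green(c), has_feathers(c), hot(y), large(c), locked(c), mammal(pingu), mammal(y), metal(y), open(y), penguin(c), ready(y), red(c), signed(c), small(pingu), stale(pingu), stale(y), swims(c), valid(y), visible(y), wooden(c)} — 28 facts.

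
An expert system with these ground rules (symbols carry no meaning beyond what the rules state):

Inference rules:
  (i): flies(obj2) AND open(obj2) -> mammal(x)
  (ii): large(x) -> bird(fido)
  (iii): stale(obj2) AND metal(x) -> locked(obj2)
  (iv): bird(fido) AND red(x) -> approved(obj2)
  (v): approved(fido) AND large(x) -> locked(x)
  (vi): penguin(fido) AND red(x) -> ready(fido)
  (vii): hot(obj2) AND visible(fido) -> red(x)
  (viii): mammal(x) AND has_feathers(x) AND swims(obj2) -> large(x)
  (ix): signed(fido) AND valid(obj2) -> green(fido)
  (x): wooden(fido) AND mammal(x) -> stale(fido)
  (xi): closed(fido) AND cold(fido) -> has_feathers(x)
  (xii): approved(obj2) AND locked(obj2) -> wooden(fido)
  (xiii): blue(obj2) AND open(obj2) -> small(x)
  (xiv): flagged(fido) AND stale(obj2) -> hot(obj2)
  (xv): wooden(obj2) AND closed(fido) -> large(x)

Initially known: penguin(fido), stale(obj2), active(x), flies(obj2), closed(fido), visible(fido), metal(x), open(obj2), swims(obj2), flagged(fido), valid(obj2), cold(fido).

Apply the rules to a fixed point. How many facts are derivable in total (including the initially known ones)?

Round 1 fires (i), (iii), (xi), (xiv), giving mammal(x), locked(obj2), has_feathers(x), hot(obj2).
Round 2 fires (vii), (viii), giving red(x), large(x).
Round 3 fires (ii), (vi), giving bird(fido), ready(fido).
Round 4 fires (iv), giving approved(obj2).
Round 5 fires (xii), giving wooden(fido).
Round 6 fires (x), giving stale(fido).
Closure: {active(x), approved(obj2), bird(fido), closed(fido), cold(fido), flagged(fido), flies(obj2), has_feathers(x), hot(obj2), large(x), locked(obj2), mammal(x), metal(x), open(obj2), penguin(fido), ready(fido), red(x), stale(fido), stale(obj2), swims(obj2), valid(obj2), visible(fido), wooden(fido)} — 23 facts.

23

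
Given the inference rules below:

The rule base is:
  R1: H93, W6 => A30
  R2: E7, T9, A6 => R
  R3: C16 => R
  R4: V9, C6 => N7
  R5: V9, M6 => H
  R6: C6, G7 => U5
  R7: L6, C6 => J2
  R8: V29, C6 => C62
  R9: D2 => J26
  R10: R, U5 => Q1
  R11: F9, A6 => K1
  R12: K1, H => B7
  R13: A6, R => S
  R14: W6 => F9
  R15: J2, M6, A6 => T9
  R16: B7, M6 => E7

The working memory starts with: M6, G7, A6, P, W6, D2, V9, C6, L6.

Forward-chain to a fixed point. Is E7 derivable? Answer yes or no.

Round 1: R4 [V9, C6 => N7]; R5 [V9, M6 => H]; R6 [C6, G7 => U5]; R7 [L6, C6 => J2]; R9 [D2 => J26]; R14 [W6 => F9]. Adds N7, H, U5, J2, J26, F9.
Round 2: R11 [F9, A6 => K1]; R15 [J2, M6, A6 => T9]. Adds K1, T9.
Round 3: R12 [K1, H => B7]. Adds B7.
Round 4: R16 [B7, M6 => E7]. Adds E7.
Round 5: R2 [E7, T9, A6 => R]. Adds R.
Round 6: R10 [R, U5 => Q1]; R13 [A6, R => S]. Adds Q1, S.
E7 appears in round 4, so it is derivable.

yes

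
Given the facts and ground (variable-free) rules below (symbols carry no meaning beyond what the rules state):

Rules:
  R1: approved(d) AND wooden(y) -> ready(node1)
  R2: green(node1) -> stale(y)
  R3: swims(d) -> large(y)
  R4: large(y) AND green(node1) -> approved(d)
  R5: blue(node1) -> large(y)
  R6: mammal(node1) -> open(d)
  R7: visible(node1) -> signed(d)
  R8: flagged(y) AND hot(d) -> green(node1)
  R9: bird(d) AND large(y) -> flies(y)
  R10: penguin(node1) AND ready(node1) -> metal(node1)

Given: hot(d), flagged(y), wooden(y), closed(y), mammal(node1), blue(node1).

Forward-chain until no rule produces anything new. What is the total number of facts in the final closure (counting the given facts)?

12

Round 1: R5 [blue(node1) -> large(y)]; R6 [mammal(node1) -> open(d)]; R8 [flagged(y) AND hot(d) -> green(node1)]. Adds large(y), open(d), green(node1).
Round 2: R2 [green(node1) -> stale(y)]; R4 [large(y) AND green(node1) -> approved(d)]. Adds stale(y), approved(d).
Round 3: R1 [approved(d) AND wooden(y) -> ready(node1)]. Adds ready(node1).
Closure: {approved(d), blue(node1), closed(y), flagged(y), green(node1), hot(d), large(y), mammal(node1), open(d), ready(node1), stale(y), wooden(y)} — 12 facts.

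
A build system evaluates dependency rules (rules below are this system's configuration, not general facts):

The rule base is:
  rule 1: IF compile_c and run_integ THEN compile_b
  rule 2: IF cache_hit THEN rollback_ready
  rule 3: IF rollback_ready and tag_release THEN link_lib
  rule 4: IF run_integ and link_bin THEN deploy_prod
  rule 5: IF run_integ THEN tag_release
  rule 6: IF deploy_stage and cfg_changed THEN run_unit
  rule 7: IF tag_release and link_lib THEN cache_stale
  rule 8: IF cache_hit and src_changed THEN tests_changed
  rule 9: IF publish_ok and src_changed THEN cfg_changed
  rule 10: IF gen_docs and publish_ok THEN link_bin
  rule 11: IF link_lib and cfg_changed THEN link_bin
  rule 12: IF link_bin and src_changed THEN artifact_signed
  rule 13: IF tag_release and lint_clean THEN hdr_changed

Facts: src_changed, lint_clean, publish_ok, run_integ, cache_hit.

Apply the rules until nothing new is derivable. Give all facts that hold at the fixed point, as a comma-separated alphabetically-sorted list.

Round 1: rule 2 [IF cache_hit THEN rollback_ready]; rule 5 [IF run_integ THEN tag_release]; rule 8 [IF cache_hit and src_changed THEN tests_changed]; rule 9 [IF publish_ok and src_changed THEN cfg_changed]. Adds rollback_ready, tag_release, tests_changed, cfg_changed.
Round 2: rule 3 [IF rollback_ready and tag_release THEN link_lib]; rule 13 [IF tag_release and lint_clean THEN hdr_changed]. Adds link_lib, hdr_changed.
Round 3: rule 7 [IF tag_release and link_lib THEN cache_stale]; rule 11 [IF link_lib and cfg_changed THEN link_bin]. Adds cache_stale, link_bin.
Round 4: rule 4 [IF run_integ and link_bin THEN deploy_prod]; rule 12 [IF link_bin and src_changed THEN artifact_signed]. Adds deploy_prod, artifact_signed.

artifact_signed, cache_hit, cache_stale, cfg_changed, deploy_prod, hdr_changed, link_bin, link_lib, lint_clean, publish_ok, rollback_ready, run_integ, src_changed, tag_release, tests_changed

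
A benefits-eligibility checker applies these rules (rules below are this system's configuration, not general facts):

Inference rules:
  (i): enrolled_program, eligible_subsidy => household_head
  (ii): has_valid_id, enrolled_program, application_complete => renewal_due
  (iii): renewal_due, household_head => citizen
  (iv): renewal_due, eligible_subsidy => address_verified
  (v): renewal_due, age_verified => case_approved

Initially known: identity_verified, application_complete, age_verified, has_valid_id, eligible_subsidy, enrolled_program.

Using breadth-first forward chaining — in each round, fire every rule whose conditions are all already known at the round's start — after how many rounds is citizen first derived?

Round 1 — (i), (ii), derive household_head, renewal_due.
Round 2 — (iii), (iv), (v), derive citizen, address_verified, case_approved.
citizen first appears in round 2.

2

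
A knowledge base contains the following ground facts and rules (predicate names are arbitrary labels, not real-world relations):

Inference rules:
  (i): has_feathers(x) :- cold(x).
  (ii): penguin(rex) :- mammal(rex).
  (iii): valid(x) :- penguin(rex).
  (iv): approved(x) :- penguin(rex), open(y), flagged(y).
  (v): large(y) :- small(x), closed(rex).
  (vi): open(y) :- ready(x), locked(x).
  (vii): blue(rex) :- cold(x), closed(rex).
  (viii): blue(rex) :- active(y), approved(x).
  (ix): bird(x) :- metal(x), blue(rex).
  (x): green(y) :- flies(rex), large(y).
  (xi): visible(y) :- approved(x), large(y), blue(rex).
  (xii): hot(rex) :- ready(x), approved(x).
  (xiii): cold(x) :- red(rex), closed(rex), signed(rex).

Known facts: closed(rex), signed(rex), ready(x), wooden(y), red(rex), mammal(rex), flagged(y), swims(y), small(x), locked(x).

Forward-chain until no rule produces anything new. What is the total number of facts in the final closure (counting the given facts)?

20

Round 1 fires (ii), (v), (vi), (xiii), giving penguin(rex), large(y), open(y), cold(x).
Round 2 fires (i), (iii), (iv), (vii), giving has_feathers(x), valid(x), approved(x), blue(rex).
Round 3 fires (xi), (xii), giving visible(y), hot(rex).
Closure: {approved(x), blue(rex), closed(rex), cold(x), flagged(y), has_feathers(x), hot(rex), large(y), locked(x), mammal(rex), open(y), penguin(rex), ready(x), red(rex), signed(rex), small(x), swims(y), valid(x), visible(y), wooden(y)} — 20 facts.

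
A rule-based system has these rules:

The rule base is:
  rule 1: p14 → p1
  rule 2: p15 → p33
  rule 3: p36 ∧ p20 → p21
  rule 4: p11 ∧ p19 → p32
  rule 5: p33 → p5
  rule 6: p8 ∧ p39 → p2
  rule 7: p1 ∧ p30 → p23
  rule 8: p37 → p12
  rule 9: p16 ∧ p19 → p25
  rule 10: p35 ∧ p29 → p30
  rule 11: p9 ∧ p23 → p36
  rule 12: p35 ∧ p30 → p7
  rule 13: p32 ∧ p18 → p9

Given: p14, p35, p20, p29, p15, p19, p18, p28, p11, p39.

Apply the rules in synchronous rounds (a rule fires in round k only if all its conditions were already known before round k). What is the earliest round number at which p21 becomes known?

4

Round 1: rule 1 [p14 → p1]; rule 2 [p15 → p33]; rule 4 [p11 ∧ p19 → p32]; rule 10 [p35 ∧ p29 → p30]. Adds p1, p33, p32, p30.
Round 2: rule 5 [p33 → p5]; rule 7 [p1 ∧ p30 → p23]; rule 12 [p35 ∧ p30 → p7]; rule 13 [p32 ∧ p18 → p9]. Adds p5, p23, p7, p9.
Round 3: rule 11 [p9 ∧ p23 → p36]. Adds p36.
Round 4: rule 3 [p36 ∧ p20 → p21]. Adds p21.
p21 first appears in round 4.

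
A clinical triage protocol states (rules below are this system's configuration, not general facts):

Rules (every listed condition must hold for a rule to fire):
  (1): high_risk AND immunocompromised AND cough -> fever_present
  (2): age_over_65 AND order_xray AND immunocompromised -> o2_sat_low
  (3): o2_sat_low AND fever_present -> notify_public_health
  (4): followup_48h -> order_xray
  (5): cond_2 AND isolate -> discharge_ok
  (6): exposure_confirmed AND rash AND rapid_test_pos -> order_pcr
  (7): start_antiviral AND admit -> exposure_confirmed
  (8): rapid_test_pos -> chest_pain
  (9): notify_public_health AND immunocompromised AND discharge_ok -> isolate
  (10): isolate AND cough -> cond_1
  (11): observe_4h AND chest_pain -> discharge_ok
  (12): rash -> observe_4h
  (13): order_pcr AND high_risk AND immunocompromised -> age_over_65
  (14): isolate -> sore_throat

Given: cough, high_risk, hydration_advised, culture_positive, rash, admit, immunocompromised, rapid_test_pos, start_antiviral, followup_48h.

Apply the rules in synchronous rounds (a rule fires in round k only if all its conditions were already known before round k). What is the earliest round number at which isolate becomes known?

6

Round 1: (1) [high_risk AND immunocompromised AND cough -> fever_present]; (4) [followup_48h -> order_xray]; (7) [start_antiviral AND admit -> exposure_confirmed]; (8) [rapid_test_pos -> chest_pain]; (12) [rash -> observe_4h]. New: fever_present, order_xray, exposure_confirmed, chest_pain, observe_4h.
Round 2: (6) [exposure_confirmed AND rash AND rapid_test_pos -> order_pcr]; (11) [observe_4h AND chest_pain -> discharge_ok]. New: order_pcr, discharge_ok.
Round 3: (13) [order_pcr AND high_risk AND immunocompromised -> age_over_65]. New: age_over_65.
Round 4: (2) [age_over_65 AND order_xray AND immunocompromised -> o2_sat_low]. New: o2_sat_low.
Round 5: (3) [o2_sat_low AND fever_present -> notify_public_health]. New: notify_public_health.
Round 6: (9) [notify_public_health AND immunocompromised AND discharge_ok -> isolate]. New: isolate.
isolate first appears in round 6.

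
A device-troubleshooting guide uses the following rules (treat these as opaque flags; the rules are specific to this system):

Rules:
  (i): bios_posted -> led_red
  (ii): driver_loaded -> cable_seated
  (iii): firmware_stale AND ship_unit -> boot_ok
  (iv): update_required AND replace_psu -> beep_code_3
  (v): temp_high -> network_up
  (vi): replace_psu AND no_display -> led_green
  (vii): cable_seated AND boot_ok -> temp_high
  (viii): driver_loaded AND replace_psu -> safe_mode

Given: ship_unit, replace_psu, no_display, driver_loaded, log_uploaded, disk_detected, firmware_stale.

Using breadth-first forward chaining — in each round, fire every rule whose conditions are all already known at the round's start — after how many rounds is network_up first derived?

3

Round 1 — (ii), (iii), (vi), (viii), derive cable_seated, boot_ok, led_green, safe_mode.
Round 2 — (vii), derive temp_high.
Round 3 — (v), derive network_up.
network_up first appears in round 3.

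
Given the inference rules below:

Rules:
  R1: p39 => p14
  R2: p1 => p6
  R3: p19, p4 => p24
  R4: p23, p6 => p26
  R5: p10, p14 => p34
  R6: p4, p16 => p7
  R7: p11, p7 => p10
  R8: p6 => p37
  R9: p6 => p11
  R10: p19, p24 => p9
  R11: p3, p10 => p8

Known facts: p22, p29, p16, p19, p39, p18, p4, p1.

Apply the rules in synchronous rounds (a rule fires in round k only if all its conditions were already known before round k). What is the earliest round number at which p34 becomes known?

Round 1 — R1, R2, R3, R6, derive p14, p6, p24, p7.
Round 2 — R8, R9, R10, derive p37, p11, p9.
Round 3 — R7, derive p10.
Round 4 — R5, derive p34.
p34 first appears in round 4.

4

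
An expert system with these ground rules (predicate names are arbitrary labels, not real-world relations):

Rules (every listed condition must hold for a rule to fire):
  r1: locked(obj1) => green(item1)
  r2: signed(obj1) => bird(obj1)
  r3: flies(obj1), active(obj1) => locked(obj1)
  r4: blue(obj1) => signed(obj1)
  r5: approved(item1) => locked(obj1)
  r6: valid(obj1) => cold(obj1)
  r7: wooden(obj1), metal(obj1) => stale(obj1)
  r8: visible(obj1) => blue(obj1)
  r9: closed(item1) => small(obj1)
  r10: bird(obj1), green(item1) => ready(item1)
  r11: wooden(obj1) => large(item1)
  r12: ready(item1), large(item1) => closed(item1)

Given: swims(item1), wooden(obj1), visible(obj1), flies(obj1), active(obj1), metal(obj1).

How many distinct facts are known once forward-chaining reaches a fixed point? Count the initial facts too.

16

Round 1: r3 [flies(obj1), active(obj1) => locked(obj1)]; r7 [wooden(obj1), metal(obj1) => stale(obj1)]; r8 [visible(obj1) => blue(obj1)]; r11 [wooden(obj1) => large(item1)]. Adds locked(obj1), stale(obj1), blue(obj1), large(item1).
Round 2: r1 [locked(obj1) => green(item1)]; r4 [blue(obj1) => signed(obj1)]. Adds green(item1), signed(obj1).
Round 3: r2 [signed(obj1) => bird(obj1)]. Adds bird(obj1).
Round 4: r10 [bird(obj1), green(item1) => ready(item1)]. Adds ready(item1).
Round 5: r12 [ready(item1), large(item1) => closed(item1)]. Adds closed(item1).
Round 6: r9 [closed(item1) => small(obj1)]. Adds small(obj1).
Closure: {active(obj1), bird(obj1), blue(obj1), closed(item1), flies(obj1), green(item1), large(item1), locked(obj1), metal(obj1), ready(item1), signed(obj1), small(obj1), stale(obj1), swims(item1), visible(obj1), wooden(obj1)} — 16 facts.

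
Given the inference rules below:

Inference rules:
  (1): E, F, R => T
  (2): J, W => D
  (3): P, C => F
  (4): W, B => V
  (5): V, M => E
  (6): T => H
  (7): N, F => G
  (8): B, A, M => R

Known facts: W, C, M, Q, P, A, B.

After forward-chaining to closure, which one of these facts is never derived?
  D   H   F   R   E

Round 1 fires (3), (4), (8), giving F, V, R.
Round 2 fires (5), giving E.
Round 3 fires (1), giving T.
Round 4 fires (6), giving H.
Derived: F (round 1), H (round 4), E (round 2), R (round 1). D never appears in any round.

D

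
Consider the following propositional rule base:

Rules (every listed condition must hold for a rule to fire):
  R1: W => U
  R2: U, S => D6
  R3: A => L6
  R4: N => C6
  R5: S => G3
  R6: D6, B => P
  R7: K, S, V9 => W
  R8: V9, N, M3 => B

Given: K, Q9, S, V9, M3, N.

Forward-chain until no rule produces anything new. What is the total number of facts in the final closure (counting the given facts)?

13

Round 1 — R4, R5, R7, R8, derive C6, G3, W, B.
Round 2 — R1, derive U.
Round 3 — R2, derive D6.
Round 4 — R6, derive P.
Closure: {B, C6, D6, G3, K, M3, N, P, Q9, S, U, V9, W} — 13 facts.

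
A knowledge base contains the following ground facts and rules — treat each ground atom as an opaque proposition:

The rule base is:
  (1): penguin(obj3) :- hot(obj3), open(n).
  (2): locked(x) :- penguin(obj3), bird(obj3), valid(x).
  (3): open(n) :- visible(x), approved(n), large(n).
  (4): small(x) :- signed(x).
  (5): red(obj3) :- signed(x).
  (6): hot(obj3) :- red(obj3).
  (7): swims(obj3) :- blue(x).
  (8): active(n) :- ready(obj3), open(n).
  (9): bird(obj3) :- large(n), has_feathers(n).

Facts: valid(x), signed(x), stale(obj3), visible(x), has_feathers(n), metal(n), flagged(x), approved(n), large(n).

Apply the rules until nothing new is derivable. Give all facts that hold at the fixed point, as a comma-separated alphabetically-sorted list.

[1] (3) [open(n) :- visible(x), approved(n), large(n).]; (4) [small(x) :- signed(x).]; (5) [red(obj3) :- signed(x).]; (9) [bird(obj3) :- large(n), has_feathers(n).]. ⇒ new: open(n), small(x), red(obj3), bird(obj3).
[2] (6) [hot(obj3) :- red(obj3).]. ⇒ new: hot(obj3).
[3] (1) [penguin(obj3) :- hot(obj3), open(n).]. ⇒ new: penguin(obj3).
[4] (2) [locked(x) :- penguin(obj3), bird(obj3), valid(x).]. ⇒ new: locked(x).

approved(n), bird(obj3), flagged(x), has_feathers(n), hot(obj3), large(n), locked(x), metal(n), open(n), penguin(obj3), red(obj3), signed(x), small(x), stale(obj3), valid(x), visible(x)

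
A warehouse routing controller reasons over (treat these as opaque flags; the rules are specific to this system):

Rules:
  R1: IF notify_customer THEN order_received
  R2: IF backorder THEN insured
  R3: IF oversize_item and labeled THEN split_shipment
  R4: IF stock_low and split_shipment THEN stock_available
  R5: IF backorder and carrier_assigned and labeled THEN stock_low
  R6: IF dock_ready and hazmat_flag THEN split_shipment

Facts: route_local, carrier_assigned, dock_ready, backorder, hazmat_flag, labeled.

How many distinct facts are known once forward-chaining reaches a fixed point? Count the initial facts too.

10

Round 1: R2 [IF backorder THEN insured]; R5 [IF backorder and carrier_assigned and labeled THEN stock_low]; R6 [IF dock_ready and hazmat_flag THEN split_shipment]. New: insured, stock_low, split_shipment.
Round 2: R4 [IF stock_low and split_shipment THEN stock_available]. New: stock_available.
Closure: {backorder, carrier_assigned, dock_ready, hazmat_flag, insured, labeled, route_local, split_shipment, stock_available, stock_low} — 10 facts.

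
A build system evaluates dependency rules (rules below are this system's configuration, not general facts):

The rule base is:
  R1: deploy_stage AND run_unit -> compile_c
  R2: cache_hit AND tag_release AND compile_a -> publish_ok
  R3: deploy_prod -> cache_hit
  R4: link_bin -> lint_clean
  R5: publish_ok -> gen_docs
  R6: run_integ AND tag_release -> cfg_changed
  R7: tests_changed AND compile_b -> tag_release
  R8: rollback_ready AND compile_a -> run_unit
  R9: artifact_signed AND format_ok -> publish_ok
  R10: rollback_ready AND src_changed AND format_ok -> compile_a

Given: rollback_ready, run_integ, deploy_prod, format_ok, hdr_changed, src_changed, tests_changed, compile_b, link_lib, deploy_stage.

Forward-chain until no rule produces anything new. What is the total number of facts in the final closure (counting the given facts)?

18

[1] R3 [deploy_prod -> cache_hit]; R7 [tests_changed AND compile_b -> tag_release]; R10 [rollback_ready AND src_changed AND format_ok -> compile_a]. ⇒ new: cache_hit, tag_release, compile_a.
[2] R2 [cache_hit AND tag_release AND compile_a -> publish_ok]; R6 [run_integ AND tag_release -> cfg_changed]; R8 [rollback_ready AND compile_a -> run_unit]. ⇒ new: publish_ok, cfg_changed, run_unit.
[3] R1 [deploy_stage AND run_unit -> compile_c]; R5 [publish_ok -> gen_docs]. ⇒ new: compile_c, gen_docs.
Closure: {cache_hit, cfg_changed, compile_a, compile_b, compile_c, deploy_prod, deploy_stage, format_ok, gen_docs, hdr_changed, link_lib, publish_ok, rollback_ready, run_integ, run_unit, src_changed, tag_release, tests_changed} — 18 facts.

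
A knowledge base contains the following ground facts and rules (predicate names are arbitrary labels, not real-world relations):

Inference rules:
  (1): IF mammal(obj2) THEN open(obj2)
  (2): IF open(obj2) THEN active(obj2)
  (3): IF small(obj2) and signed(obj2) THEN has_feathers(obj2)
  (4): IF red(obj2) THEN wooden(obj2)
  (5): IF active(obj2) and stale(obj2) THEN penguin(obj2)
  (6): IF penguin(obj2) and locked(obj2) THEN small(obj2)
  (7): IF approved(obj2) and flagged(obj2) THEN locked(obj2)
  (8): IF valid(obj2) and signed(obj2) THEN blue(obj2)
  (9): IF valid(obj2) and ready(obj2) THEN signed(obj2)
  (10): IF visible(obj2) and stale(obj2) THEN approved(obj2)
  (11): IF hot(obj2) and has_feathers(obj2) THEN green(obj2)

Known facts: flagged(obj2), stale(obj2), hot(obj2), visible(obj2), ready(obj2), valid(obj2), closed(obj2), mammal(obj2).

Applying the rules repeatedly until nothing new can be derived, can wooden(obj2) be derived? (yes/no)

no

Round 1: (1) [IF mammal(obj2) THEN open(obj2)]; (9) [IF valid(obj2) and ready(obj2) THEN signed(obj2)]; (10) [IF visible(obj2) and stale(obj2) THEN approved(obj2)]. Adds open(obj2), signed(obj2), approved(obj2).
Round 2: (2) [IF open(obj2) THEN active(obj2)]; (7) [IF approved(obj2) and flagged(obj2) THEN locked(obj2)]; (8) [IF valid(obj2) and signed(obj2) THEN blue(obj2)]. Adds active(obj2), locked(obj2), blue(obj2).
Round 3: (5) [IF active(obj2) and stale(obj2) THEN penguin(obj2)]. Adds penguin(obj2).
Round 4: (6) [IF penguin(obj2) and locked(obj2) THEN small(obj2)]. Adds small(obj2).
Round 5: (3) [IF small(obj2) and signed(obj2) THEN has_feathers(obj2)]. Adds has_feathers(obj2).
Round 6: (11) [IF hot(obj2) and has_feathers(obj2) THEN green(obj2)]. Adds green(obj2).
Fixed point reached. wooden(obj2) is concluded only by (4); (4) needs red(obj2) (never derived).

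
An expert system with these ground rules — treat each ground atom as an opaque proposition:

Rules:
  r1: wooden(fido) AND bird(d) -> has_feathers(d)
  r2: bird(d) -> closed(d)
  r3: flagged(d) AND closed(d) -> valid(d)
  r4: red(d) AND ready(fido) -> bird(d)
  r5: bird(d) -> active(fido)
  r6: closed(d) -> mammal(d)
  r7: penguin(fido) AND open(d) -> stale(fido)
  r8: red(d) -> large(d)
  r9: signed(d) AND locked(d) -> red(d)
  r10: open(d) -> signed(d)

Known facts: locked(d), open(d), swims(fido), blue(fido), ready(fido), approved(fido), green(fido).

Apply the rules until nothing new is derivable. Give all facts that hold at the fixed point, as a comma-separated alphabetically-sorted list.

Round 1 — r10, derive signed(d).
Round 2 — r9, derive red(d).
Round 3 — r4, r8, derive bird(d), large(d).
Round 4 — r2, r5, derive closed(d), active(fido).
Round 5 — r6, derive mammal(d).

active(fido), approved(fido), bird(d), blue(fido), closed(d), green(fido), large(d), locked(d), mammal(d), open(d), ready(fido), red(d), signed(d), swims(fido)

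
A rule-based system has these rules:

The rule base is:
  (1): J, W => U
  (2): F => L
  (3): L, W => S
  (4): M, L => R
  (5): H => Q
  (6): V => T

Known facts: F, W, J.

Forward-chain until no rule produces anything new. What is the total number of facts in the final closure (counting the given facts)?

[1] (1) [J, W => U]; (2) [F => L]. ⇒ new: U, L.
[2] (3) [L, W => S]. ⇒ new: S.
Closure: {F, J, L, S, U, W} — 6 facts.

6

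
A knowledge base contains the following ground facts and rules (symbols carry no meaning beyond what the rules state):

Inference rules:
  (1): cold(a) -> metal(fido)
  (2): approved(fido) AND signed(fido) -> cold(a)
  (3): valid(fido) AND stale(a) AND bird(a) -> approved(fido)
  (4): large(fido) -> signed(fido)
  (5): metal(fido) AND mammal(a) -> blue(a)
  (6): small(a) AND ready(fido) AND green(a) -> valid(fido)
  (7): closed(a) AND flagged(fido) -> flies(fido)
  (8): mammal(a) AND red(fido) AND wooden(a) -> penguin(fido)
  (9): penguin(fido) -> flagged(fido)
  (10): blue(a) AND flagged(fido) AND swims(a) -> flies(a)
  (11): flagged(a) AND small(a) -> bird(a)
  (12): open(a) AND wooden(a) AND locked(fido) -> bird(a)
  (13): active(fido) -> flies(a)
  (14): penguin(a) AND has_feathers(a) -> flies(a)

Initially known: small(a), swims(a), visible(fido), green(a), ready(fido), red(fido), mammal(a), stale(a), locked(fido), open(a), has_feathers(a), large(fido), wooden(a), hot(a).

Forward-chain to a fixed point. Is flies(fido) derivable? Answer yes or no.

[1] (4) [large(fido) -> signed(fido)]; (6) [small(a) AND ready(fido) AND green(a) -> valid(fido)]; (8) [mammal(a) AND red(fido) AND wooden(a) -> penguin(fido)]; (12) [open(a) AND wooden(a) AND locked(fido) -> bird(a)]. ⇒ new: signed(fido), valid(fido), penguin(fido), bird(a).
[2] (3) [valid(fido) AND stale(a) AND bird(a) -> approved(fido)]; (9) [penguin(fido) -> flagged(fido)]. ⇒ new: approved(fido), flagged(fido).
[3] (2) [approved(fido) AND signed(fido) -> cold(a)]. ⇒ new: cold(a).
[4] (1) [cold(a) -> metal(fido)]. ⇒ new: metal(fido).
[5] (5) [metal(fido) AND mammal(a) -> blue(a)]. ⇒ new: blue(a).
[6] (10) [blue(a) AND flagged(fido) AND swims(a) -> flies(a)]. ⇒ new: flies(a).
Fixed point reached. flies(fido) is concluded only by (7); (7) needs closed(a) (never derived).

no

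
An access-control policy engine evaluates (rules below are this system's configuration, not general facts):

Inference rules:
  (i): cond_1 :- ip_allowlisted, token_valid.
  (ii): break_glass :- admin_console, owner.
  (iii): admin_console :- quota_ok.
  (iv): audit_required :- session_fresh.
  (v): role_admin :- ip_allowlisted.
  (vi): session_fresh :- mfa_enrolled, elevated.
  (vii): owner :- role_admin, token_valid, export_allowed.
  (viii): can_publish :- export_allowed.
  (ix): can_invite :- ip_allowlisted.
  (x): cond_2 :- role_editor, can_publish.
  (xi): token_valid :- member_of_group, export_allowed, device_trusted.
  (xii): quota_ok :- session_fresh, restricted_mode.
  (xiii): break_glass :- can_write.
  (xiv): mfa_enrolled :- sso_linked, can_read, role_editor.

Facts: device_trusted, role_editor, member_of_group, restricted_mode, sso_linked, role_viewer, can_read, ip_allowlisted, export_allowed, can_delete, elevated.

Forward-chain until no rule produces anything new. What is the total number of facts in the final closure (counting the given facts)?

24

Round 1: (v) [role_admin :- ip_allowlisted.]; (viii) [can_publish :- export_allowed.]; (ix) [can_invite :- ip_allowlisted.]; (xi) [token_valid :- member_of_group, export_allowed, device_trusted.]; (xiv) [mfa_enrolled :- sso_linked, can_read, role_editor.]. New: role_admin, can_publish, can_invite, token_valid, mfa_enrolled.
Round 2: (i) [cond_1 :- ip_allowlisted, token_valid.]; (vi) [session_fresh :- mfa_enrolled, elevated.]; (vii) [owner :- role_admin, token_valid, export_allowed.]; (x) [cond_2 :- role_editor, can_publish.]. New: cond_1, session_fresh, owner, cond_2.
Round 3: (iv) [audit_required :- session_fresh.]; (xii) [quota_ok :- session_fresh, restricted_mode.]. New: audit_required, quota_ok.
Round 4: (iii) [admin_console :- quota_ok.]. New: admin_console.
Round 5: (ii) [break_glass :- admin_console, owner.]. New: break_glass.
Closure: {admin_console, audit_required, break_glass, can_delete, can_invite, can_publish, can_read, cond_1, cond_2, device_trusted, elevated, export_allowed, ip_allowlisted, member_of_group, mfa_enrolled, owner, quota_ok, restricted_mode, role_admin, role_editor, role_viewer, session_fresh, sso_linked, token_valid} — 24 facts.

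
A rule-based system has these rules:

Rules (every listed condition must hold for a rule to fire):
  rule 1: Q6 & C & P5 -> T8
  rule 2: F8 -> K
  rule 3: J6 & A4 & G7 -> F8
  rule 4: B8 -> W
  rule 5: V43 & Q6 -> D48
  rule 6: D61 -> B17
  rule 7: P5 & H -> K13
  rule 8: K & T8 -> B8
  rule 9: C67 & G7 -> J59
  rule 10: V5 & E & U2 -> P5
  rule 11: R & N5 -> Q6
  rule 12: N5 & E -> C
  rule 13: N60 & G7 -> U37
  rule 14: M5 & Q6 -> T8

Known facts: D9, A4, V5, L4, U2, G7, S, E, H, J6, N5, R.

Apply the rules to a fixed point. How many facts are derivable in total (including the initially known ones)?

Round 1: rule 3 [J6 & A4 & G7 -> F8]; rule 10 [V5 & E & U2 -> P5]; rule 11 [R & N5 -> Q6]; rule 12 [N5 & E -> C]. Adds F8, P5, Q6, C.
Round 2: rule 1 [Q6 & C & P5 -> T8]; rule 2 [F8 -> K]; rule 7 [P5 & H -> K13]. Adds T8, K, K13.
Round 3: rule 8 [K & T8 -> B8]. Adds B8.
Round 4: rule 4 [B8 -> W]. Adds W.
Closure: {A4, B8, C, D9, E, F8, G7, H, J6, K, K13, L4, N5, P5, Q6, R, S, T8, U2, V5, W} — 21 facts.

21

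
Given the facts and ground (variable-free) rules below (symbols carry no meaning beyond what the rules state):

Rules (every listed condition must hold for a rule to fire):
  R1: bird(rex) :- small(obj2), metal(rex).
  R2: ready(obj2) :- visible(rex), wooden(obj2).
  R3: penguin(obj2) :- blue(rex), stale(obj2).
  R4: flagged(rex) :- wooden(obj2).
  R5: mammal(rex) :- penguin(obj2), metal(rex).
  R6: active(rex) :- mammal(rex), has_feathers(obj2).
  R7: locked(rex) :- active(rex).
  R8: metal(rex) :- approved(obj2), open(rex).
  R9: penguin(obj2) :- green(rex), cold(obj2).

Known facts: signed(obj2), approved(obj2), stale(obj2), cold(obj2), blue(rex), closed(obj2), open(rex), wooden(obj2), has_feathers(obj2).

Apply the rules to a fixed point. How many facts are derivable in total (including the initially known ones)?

Round 1: R3 [penguin(obj2) :- blue(rex), stale(obj2).]; R4 [flagged(rex) :- wooden(obj2).]; R8 [metal(rex) :- approved(obj2), open(rex).]. Adds penguin(obj2), flagged(rex), metal(rex).
Round 2: R5 [mammal(rex) :- penguin(obj2), metal(rex).]. Adds mammal(rex).
Round 3: R6 [active(rex) :- mammal(rex), has_feathers(obj2).]. Adds active(rex).
Round 4: R7 [locked(rex) :- active(rex).]. Adds locked(rex).
Closure: {active(rex), approved(obj2), blue(rex), closed(obj2), cold(obj2), flagged(rex), has_feathers(obj2), locked(rex), mammal(rex), metal(rex), open(rex), penguin(obj2), signed(obj2), stale(obj2), wooden(obj2)} — 15 facts.

15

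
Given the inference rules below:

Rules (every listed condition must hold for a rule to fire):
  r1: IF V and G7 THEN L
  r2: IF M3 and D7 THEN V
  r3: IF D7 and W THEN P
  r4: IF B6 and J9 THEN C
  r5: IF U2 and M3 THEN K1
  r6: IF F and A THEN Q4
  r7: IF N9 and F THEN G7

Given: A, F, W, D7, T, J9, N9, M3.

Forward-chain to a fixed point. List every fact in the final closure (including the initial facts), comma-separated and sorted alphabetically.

Round 1 — r2, r3, r6, r7, derive V, P, Q4, G7.
Round 2 — r1, derive L.

A, D7, F, G7, J9, L, M3, N9, P, Q4, T, V, W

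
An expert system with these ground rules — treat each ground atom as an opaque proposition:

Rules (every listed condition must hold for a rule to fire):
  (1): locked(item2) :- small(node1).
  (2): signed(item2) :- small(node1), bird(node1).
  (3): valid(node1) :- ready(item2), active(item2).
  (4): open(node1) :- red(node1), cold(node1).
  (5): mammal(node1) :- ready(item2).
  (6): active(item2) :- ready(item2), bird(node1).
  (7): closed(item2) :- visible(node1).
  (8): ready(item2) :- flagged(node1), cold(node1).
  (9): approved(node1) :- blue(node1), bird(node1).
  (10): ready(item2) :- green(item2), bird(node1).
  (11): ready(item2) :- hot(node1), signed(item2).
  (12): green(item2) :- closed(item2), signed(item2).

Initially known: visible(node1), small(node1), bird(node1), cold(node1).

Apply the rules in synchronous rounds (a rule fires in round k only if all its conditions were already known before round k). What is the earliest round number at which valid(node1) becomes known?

Round 1: (1) [locked(item2) :- small(node1).]; (2) [signed(item2) :- small(node1), bird(node1).]; (7) [closed(item2) :- visible(node1).]. Adds locked(item2), signed(item2), closed(item2).
Round 2: (12) [green(item2) :- closed(item2), signed(item2).]. Adds green(item2).
Round 3: (10) [ready(item2) :- green(item2), bird(node1).]. Adds ready(item2).
Round 4: (5) [mammal(node1) :- ready(item2).]; (6) [active(item2) :- ready(item2), bird(node1).]. Adds mammal(node1), active(item2).
Round 5: (3) [valid(node1) :- ready(item2), active(item2).]. Adds valid(node1).
valid(node1) first appears in round 5.

5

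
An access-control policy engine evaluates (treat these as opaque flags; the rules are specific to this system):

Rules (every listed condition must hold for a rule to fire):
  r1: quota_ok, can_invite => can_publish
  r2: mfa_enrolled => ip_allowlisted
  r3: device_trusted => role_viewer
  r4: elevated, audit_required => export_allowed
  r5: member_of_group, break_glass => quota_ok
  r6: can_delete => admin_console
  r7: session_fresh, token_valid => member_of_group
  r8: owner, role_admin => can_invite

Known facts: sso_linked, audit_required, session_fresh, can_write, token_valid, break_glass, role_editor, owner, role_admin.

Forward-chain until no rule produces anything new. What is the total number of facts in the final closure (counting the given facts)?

Round 1 — r7, r8, derive member_of_group, can_invite.
Round 2 — r5, derive quota_ok.
Round 3 — r1, derive can_publish.
Closure: {audit_required, break_glass, can_invite, can_publish, can_write, member_of_group, owner, quota_ok, role_admin, role_editor, session_fresh, sso_linked, token_valid} — 13 facts.

13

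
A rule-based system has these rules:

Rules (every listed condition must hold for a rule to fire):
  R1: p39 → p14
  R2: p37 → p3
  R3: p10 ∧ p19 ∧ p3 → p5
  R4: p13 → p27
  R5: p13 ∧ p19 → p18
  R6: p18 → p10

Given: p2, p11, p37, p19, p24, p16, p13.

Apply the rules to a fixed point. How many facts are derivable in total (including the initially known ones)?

12

Round 1 — R2, R4, R5, derive p3, p27, p18.
Round 2 — R6, derive p10.
Round 3 — R3, derive p5.
Closure: {p10, p11, p13, p16, p18, p19, p2, p24, p27, p3, p37, p5} — 12 facts.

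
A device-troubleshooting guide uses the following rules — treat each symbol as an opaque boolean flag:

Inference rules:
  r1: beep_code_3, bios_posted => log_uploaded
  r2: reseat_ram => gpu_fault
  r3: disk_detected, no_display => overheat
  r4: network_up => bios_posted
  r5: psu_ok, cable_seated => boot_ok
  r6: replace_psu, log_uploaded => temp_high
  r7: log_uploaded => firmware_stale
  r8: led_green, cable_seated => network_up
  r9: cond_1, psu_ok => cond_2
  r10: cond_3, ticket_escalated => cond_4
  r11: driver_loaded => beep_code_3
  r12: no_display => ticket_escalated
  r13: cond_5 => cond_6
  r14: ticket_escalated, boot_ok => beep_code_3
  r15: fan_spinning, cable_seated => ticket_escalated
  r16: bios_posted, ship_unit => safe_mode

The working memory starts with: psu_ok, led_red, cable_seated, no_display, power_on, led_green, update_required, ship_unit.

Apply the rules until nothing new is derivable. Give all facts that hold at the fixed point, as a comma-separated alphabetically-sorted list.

beep_code_3, bios_posted, boot_ok, cable_seated, firmware_stale, led_green, led_red, log_uploaded, network_up, no_display, power_on, psu_ok, safe_mode, ship_unit, ticket_escalated, update_required

[1] r5 [psu_ok, cable_seated => boot_ok]; r8 [led_green, cable_seated => network_up]; r12 [no_display => ticket_escalated]. ⇒ new: boot_ok, network_up, ticket_escalated.
[2] r4 [network_up => bios_posted]; r14 [ticket_escalated, boot_ok => beep_code_3]. ⇒ new: bios_posted, beep_code_3.
[3] r1 [beep_code_3, bios_posted => log_uploaded]; r16 [bios_posted, ship_unit => safe_mode]. ⇒ new: log_uploaded, safe_mode.
[4] r7 [log_uploaded => firmware_stale]. ⇒ new: firmware_stale.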